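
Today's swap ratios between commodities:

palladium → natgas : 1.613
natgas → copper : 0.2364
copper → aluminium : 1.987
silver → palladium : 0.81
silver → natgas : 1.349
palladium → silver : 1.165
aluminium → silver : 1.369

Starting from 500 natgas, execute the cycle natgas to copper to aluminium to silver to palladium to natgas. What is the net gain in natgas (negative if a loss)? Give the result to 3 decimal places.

-79.914

500 natgas × 0.2364 = 118.2 copper
118.2 copper × 1.987 = 234.8634 aluminium
234.8634 aluminium × 1.369 = 321.5279946 silver
321.5279946 silver × 0.81 = 260.437675626 palladium
260.437675626 palladium × 1.613 = 420.085970784738 natgas
Net change: 420.085970784738 − 500 = -79.914029215262 natgas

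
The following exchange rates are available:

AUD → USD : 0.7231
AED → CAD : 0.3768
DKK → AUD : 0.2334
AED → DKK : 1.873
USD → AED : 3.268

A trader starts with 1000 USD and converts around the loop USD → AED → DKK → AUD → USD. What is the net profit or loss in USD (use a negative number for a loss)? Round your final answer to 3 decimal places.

33.045

1000 USD × 3.268 = 3268 AED
3268 AED × 1.873 = 6120.964 DKK
6120.964 DKK × 0.2334 = 1428.6329976 AUD
1428.6329976 AUD × 0.7231 = 1033.04452056456 USD
Net change: 1033.04452056456 − 1000 = 33.04452056456 USD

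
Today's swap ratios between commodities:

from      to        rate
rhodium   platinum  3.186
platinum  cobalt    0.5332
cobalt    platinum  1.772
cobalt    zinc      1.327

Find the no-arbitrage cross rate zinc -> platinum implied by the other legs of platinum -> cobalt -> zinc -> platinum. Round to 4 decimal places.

1.4133

Known legs of the cycle: 0.5332 × 1.327 = 0.7075564
For no arbitrage the full-cycle product must be 1, so the missing rate is 1 / 0.7075564 ≈ 1.413315.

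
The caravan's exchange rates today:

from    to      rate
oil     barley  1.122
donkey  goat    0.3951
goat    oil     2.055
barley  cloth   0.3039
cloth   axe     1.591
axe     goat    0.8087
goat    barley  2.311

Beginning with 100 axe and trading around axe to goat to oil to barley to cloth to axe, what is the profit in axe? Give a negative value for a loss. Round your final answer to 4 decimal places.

100 axe × 0.8087 = 80.87 goat
80.87 goat × 2.055 = 166.18785 oil
166.18785 oil × 1.122 = 186.4627677 barley
186.4627677 barley × 0.3039 = 56.66603510403 cloth
56.66603510403 cloth × 1.591 = 90.15566185051173 axe
Net change: 90.15566185051173 − 100 = -9.84433814948827 axe

-9.8443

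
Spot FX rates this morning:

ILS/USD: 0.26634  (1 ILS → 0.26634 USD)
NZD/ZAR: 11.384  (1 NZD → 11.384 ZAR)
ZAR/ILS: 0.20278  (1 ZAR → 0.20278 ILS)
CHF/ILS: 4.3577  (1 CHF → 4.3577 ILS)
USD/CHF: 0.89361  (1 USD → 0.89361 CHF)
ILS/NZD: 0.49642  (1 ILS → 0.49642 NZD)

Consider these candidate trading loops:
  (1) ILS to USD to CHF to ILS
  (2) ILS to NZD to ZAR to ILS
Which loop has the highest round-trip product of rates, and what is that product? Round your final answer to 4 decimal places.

1.1460

(1) 0.26634 × 0.89361 × 4.3577 = 1.03715
(2) 0.49642 × 11.384 × 0.20278 = 1.14596
Highest is cycle (2) at 1.1460 (>1, arbitrage).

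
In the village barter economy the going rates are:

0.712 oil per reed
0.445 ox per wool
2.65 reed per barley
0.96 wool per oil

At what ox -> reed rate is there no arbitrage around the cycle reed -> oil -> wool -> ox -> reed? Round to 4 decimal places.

3.2877

Known legs of the cycle: 0.712 × 0.96 × 0.445 = 0.3041664
For no arbitrage the full-cycle product must be 1, so the missing rate is 1 / 0.3041664 ≈ 3.287674.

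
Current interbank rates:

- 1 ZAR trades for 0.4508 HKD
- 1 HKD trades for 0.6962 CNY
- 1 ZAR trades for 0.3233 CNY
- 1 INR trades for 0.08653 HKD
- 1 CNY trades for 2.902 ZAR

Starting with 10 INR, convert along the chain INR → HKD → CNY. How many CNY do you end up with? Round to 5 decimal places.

10 INR × 0.08653 = 0.8653 HKD
0.8653 HKD × 0.6962 = 0.60242186 CNY

0.60242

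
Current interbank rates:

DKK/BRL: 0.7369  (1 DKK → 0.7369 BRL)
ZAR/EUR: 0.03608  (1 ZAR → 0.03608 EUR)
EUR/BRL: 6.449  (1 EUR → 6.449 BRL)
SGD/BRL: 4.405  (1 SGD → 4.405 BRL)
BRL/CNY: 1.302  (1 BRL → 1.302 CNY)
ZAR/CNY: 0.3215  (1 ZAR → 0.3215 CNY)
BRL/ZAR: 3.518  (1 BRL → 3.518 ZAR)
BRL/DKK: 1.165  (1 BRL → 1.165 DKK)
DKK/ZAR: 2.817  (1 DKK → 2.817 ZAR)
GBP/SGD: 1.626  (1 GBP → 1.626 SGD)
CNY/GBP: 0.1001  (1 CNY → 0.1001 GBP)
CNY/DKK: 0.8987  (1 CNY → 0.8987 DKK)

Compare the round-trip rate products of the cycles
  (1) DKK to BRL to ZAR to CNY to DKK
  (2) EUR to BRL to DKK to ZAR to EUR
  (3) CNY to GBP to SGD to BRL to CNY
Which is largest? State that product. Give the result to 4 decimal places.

0.9335

(1) 0.7369 × 3.518 × 0.3215 × 0.8987 = 0.74903
(2) 6.449 × 1.165 × 2.817 × 0.03608 = 0.76361
(3) 0.1001 × 1.626 × 4.405 × 1.302 = 0.93349
Highest is cycle (3) at 0.9335 (≤1, no arbitrage).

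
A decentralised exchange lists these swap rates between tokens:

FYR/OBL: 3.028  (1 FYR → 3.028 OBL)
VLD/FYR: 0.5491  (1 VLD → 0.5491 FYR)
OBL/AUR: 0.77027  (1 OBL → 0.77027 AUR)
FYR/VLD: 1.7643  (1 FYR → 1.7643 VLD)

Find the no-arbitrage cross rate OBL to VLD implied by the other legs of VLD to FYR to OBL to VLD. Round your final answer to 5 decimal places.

0.60144

Known legs of the cycle: 0.5491 × 3.028 = 1.6626748
For no arbitrage the full-cycle product must be 1, so the missing rate is 1 / 1.6626748 ≈ 0.6014405.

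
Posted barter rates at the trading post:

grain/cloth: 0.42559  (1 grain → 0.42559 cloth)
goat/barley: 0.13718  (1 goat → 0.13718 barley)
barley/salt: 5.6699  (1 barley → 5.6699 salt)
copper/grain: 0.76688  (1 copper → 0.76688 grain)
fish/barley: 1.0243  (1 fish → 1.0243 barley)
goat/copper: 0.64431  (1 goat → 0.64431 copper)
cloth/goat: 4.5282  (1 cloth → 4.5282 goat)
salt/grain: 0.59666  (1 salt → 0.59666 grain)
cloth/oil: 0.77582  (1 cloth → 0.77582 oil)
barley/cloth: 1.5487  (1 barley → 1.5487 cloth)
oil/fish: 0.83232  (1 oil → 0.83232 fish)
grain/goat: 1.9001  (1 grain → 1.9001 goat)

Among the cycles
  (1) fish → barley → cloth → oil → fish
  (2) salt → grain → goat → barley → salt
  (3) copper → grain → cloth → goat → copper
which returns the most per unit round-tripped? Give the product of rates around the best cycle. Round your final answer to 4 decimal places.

(1) 1.0243 × 1.5487 × 0.77582 × 0.83232 = 1.02434
(2) 0.59666 × 1.9001 × 0.13718 × 5.6699 = 0.88180
(3) 0.76688 × 0.42559 × 4.5282 × 0.64431 = 0.95222
Highest is cycle (1) at 1.0243 (>1, arbitrage).

1.0243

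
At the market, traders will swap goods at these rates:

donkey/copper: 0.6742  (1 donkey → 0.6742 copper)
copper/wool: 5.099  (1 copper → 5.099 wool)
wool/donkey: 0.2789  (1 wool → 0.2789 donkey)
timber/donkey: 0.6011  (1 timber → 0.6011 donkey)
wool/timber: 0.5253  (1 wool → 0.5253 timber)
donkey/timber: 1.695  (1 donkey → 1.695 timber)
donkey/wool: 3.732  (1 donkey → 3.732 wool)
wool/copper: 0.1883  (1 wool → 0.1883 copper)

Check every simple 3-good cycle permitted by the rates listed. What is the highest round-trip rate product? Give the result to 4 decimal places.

1.1784

timber→donkey→wool→timber: 0.6011 × 3.732 × 0.5253 = 1.17841
wool→donkey→copper→wool: 0.2789 × 0.6742 × 5.099 = 0.95879
Maximum is timber→donkey→wool→timber at 1.1784; arbitrage exists.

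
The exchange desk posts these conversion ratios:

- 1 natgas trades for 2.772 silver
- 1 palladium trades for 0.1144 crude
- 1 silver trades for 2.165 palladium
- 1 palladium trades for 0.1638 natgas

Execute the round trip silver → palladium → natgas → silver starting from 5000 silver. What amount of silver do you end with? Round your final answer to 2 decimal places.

5000 silver × 2.165 = 10825 palladium
10825 palladium × 0.1638 = 1773.135 natgas
1773.135 natgas × 2.772 = 4915.13022 silver

4915.13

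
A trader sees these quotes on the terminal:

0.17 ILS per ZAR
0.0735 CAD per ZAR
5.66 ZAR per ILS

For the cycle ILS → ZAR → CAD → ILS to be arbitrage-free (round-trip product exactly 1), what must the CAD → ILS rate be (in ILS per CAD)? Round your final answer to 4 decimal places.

2.4038

Known legs of the cycle: 5.66 × 0.0735 = 0.41601
For no arbitrage the full-cycle product must be 1, so the missing rate is 1 / 0.41601 ≈ 2.403788.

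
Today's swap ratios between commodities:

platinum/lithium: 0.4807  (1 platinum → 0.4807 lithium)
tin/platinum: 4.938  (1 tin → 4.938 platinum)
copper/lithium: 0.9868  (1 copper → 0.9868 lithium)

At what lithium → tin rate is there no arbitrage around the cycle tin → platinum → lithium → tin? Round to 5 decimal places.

Known legs of the cycle: 4.938 × 0.4807 = 2.3736966
For no arbitrage the full-cycle product must be 1, so the missing rate is 1 / 2.3736966 ≈ 0.4212838.

0.42128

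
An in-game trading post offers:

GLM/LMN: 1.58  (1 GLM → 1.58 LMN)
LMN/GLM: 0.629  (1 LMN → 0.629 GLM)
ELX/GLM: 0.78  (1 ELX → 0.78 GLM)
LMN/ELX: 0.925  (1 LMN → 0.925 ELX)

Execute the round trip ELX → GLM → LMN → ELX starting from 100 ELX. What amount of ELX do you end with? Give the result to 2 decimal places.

114.00

100 ELX × 0.78 = 78 GLM
78 GLM × 1.58 = 123.24 LMN
123.24 LMN × 0.925 = 113.997 ELX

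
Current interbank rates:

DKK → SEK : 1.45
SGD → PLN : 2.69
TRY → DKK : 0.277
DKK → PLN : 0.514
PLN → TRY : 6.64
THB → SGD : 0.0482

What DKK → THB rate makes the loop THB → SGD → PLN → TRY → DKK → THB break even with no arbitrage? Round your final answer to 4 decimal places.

4.1933

Known legs of the cycle: 0.0482 × 2.69 × 6.64 × 0.277 = 0.23847736624
For no arbitrage the full-cycle product must be 1, so the missing rate is 1 / 0.23847736624 ≈ 4.193270.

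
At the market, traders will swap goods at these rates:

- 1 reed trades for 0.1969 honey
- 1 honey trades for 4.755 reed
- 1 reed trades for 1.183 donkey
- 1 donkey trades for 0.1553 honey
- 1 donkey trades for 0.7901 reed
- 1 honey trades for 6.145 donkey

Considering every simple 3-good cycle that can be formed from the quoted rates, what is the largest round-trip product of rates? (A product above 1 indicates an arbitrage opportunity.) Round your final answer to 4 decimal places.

0.9560

donkey→reed→honey→donkey: 0.7901 × 0.1969 × 6.145 = 0.95598
donkey→honey→reed→donkey: 0.1553 × 4.755 × 1.183 = 0.87359
Maximum is donkey→reed→honey→donkey at 0.9560; no arbitrage — every cycle loses value.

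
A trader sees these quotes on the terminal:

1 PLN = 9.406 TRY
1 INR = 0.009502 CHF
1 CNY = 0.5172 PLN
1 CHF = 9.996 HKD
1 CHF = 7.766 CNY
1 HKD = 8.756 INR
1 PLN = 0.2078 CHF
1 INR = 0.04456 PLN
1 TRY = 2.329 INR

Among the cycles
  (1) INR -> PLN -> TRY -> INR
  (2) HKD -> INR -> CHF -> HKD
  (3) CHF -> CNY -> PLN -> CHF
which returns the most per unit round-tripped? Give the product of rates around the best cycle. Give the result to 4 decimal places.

0.9762

(1) 0.04456 × 9.406 × 2.329 = 0.97616
(2) 8.756 × 0.009502 × 9.996 = 0.83166
(3) 7.766 × 0.5172 × 0.2078 = 0.83464
Highest is cycle (1) at 0.9762 (≤1, no arbitrage).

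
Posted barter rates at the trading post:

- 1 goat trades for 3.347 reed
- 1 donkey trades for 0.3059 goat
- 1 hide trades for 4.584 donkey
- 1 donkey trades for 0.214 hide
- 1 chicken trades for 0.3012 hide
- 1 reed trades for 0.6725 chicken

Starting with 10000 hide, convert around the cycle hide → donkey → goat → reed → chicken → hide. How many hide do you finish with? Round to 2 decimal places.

10000 hide × 4.584 = 45840 donkey
45840 donkey × 0.3059 = 14022.456 goat
14022.456 goat × 3.347 = 46933.160232 reed
46933.160232 reed × 0.6725 = 31562.55025602 chicken
31562.55025602 chicken × 0.3012 = 9506.640137113224 hide

9506.64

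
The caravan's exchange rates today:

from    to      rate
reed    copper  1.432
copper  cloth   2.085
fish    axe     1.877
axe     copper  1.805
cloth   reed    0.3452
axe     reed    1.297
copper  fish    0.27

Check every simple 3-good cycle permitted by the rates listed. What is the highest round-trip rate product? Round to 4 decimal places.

1.0307

cloth→reed→copper→cloth: 0.3452 × 1.432 × 2.085 = 1.03067
fish→axe→copper→fish: 1.877 × 1.805 × 0.27 = 0.91476
Maximum is cloth→reed→copper→cloth at 1.0307; arbitrage exists.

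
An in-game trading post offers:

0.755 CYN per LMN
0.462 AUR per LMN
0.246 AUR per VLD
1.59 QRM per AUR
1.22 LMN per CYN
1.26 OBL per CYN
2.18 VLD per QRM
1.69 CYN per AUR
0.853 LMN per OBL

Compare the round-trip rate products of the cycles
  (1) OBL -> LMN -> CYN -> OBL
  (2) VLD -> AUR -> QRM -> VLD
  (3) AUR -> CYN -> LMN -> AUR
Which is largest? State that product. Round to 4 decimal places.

(1) 0.853 × 0.755 × 1.26 = 0.81146
(2) 0.246 × 1.59 × 2.18 = 0.85269
(3) 1.69 × 1.22 × 0.462 = 0.95255
Highest is cycle (3) at 0.9526 (≤1, no arbitrage).

0.9526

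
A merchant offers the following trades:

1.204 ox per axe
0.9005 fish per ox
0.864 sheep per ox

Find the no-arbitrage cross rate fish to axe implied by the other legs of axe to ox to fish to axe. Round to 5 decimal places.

Known legs of the cycle: 1.204 × 0.9005 = 1.084202
For no arbitrage the full-cycle product must be 1, so the missing rate is 1 / 1.084202 ≈ 0.9223374.

0.92234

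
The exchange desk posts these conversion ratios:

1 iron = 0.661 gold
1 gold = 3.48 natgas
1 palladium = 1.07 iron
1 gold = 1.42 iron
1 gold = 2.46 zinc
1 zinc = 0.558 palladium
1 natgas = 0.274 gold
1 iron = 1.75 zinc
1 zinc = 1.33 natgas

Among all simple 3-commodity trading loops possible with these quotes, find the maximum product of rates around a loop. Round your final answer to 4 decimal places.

zinc→palladium→iron→zinc: 0.558 × 1.07 × 1.75 = 1.04486
gold→zinc→natgas→gold: 2.46 × 1.33 × 0.274 = 0.89647
Maximum is zinc→palladium→iron→zinc at 1.0449; arbitrage exists.

1.0449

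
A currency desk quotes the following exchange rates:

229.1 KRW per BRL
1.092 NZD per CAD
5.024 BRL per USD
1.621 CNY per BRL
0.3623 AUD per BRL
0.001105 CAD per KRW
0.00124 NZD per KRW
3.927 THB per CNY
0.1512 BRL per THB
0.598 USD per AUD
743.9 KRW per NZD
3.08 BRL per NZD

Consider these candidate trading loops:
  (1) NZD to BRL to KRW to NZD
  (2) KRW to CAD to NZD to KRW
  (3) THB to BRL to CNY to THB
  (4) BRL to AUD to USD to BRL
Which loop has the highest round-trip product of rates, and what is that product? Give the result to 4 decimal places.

1.0885

(1) 3.08 × 229.1 × 0.00124 = 0.87498
(2) 0.001105 × 1.092 × 743.9 = 0.89763
(3) 0.1512 × 1.621 × 3.927 = 0.96249
(4) 0.3623 × 0.598 × 5.024 = 1.08848
Highest is cycle (4) at 1.0885 (>1, arbitrage).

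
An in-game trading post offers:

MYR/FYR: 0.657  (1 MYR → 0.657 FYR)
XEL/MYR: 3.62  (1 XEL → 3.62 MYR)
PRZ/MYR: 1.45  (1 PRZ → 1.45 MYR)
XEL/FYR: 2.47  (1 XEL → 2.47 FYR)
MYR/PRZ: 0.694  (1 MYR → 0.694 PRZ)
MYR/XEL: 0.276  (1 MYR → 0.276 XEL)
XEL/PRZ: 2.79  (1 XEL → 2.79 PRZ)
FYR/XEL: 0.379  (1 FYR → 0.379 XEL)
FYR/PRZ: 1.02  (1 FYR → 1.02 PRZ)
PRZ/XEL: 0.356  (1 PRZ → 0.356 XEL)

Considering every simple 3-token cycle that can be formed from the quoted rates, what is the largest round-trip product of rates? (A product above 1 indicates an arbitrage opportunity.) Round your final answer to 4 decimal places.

PRZ→MYR→XEL→PRZ: 1.45 × 0.276 × 2.79 = 1.11656
FYR→PRZ→MYR→FYR: 1.02 × 1.45 × 0.657 = 0.97170
FYR→XEL→MYR→FYR: 0.379 × 3.62 × 0.657 = 0.90139
FYR→PRZ→XEL→FYR: 1.02 × 0.356 × 2.47 = 0.89691
PRZ→XEL→MYR→PRZ: 0.356 × 3.62 × 0.694 = 0.89437
Maximum is PRZ→MYR→XEL→PRZ at 1.1166; arbitrage exists.

1.1166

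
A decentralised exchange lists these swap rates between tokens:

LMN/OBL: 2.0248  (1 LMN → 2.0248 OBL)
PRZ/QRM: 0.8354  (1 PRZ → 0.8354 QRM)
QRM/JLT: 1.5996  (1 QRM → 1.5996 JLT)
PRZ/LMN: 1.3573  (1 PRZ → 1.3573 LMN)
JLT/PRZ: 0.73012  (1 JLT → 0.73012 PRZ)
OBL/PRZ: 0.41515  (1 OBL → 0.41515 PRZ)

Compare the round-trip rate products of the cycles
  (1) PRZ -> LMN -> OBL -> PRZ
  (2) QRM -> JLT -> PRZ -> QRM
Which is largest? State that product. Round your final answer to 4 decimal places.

1.1409

(1) 1.3573 × 2.0248 × 0.41515 = 1.14094
(2) 1.5996 × 0.73012 × 0.8354 = 0.97566
Highest is cycle (1) at 1.1409 (>1, arbitrage).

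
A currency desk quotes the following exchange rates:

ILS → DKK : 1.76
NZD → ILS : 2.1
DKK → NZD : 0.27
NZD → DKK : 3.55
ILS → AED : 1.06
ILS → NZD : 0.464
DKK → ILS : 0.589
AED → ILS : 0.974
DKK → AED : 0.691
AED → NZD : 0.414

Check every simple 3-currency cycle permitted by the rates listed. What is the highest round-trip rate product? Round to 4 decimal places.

1.1845

ILS→DKK→AED→ILS: 1.76 × 0.691 × 0.974 = 1.18454
AED→NZD→DKK→AED: 0.414 × 3.55 × 0.691 = 1.01556
ILS→DKK→NZD→ILS: 1.76 × 0.27 × 2.1 = 0.99792
ILS→NZD→DKK→ILS: 0.464 × 3.55 × 0.589 = 0.97020
ILS→AED→NZD→ILS: 1.06 × 0.414 × 2.1 = 0.92156
Maximum is ILS→DKK→AED→ILS at 1.1845; arbitrage exists.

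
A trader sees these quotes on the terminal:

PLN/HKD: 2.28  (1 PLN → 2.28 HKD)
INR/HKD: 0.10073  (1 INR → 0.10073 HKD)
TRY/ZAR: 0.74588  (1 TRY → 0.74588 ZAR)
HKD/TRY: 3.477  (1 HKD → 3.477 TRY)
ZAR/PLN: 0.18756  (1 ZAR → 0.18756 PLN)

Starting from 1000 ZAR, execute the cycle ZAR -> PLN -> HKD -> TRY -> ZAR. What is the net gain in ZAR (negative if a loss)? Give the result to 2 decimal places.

109.04

1000 ZAR × 0.18756 = 187.56 PLN
187.56 PLN × 2.28 = 427.6368 HKD
427.6368 HKD × 3.477 = 1486.8931536 TRY
1486.8931536 TRY × 0.74588 = 1109.043865407168 ZAR
Net change: 1109.043865407168 − 1000 = 109.043865407168 ZAR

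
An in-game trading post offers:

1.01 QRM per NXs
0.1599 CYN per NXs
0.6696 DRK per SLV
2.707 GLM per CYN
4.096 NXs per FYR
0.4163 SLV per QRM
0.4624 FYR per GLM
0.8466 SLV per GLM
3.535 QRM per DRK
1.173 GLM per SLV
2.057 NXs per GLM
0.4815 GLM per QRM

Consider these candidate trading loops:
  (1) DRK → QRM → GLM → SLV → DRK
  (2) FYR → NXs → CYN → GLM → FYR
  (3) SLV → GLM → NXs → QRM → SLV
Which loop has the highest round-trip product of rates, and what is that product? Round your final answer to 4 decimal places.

1.0145

(1) 3.535 × 0.4815 × 0.8466 × 0.6696 = 0.96489
(2) 4.096 × 0.1599 × 2.707 × 0.4624 = 0.81981
(3) 1.173 × 2.057 × 1.01 × 0.4163 = 1.01452
Highest is cycle (3) at 1.0145 (>1, arbitrage).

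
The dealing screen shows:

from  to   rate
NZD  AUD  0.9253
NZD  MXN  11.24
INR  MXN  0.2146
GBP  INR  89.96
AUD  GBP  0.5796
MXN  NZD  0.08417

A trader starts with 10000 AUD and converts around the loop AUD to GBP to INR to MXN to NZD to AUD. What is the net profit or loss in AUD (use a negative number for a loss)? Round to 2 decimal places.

-1285.40

10000 AUD × 0.5796 = 5796 GBP
5796 GBP × 89.96 = 521408.16 INR
521408.16 INR × 0.2146 = 111894.191136 MXN
111894.191136 MXN × 0.08417 = 9418.13406791712 NZD
9418.13406791712 NZD × 0.9253 = 8714.599453043711136 AUD
Net change: 8714.599453043711136 − 10000 = -1285.400546956288864 AUD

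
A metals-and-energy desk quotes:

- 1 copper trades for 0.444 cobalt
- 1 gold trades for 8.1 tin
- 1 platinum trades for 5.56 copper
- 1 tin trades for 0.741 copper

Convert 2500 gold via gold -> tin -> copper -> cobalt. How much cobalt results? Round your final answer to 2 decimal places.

6662.33

2500 gold × 8.1 = 20250 tin
20250 tin × 0.741 = 15005.25 copper
15005.25 copper × 0.444 = 6662.331 cobalt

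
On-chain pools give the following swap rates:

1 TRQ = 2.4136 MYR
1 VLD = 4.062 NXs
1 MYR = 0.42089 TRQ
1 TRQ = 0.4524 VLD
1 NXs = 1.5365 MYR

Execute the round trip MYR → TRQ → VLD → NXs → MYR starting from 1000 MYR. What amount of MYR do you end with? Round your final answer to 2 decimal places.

1000 MYR × 0.42089 = 420.89 TRQ
420.89 TRQ × 0.4524 = 190.410636 VLD
190.410636 VLD × 4.062 = 773.448003432 NXs
773.448003432 NXs × 1.5365 = 1188.402857273268 MYR

1188.40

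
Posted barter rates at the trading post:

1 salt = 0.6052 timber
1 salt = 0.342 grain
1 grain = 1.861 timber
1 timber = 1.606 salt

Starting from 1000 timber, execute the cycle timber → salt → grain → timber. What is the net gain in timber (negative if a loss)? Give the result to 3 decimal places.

22.158

1000 timber × 1.606 = 1606 salt
1606 salt × 0.342 = 549.252 grain
549.252 grain × 1.861 = 1022.157972 timber
Net change: 1022.157972 − 1000 = 22.157972 timber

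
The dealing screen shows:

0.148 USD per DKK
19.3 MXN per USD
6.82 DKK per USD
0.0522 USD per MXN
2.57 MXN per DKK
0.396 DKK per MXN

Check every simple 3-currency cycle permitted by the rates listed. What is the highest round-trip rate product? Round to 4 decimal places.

MXN→DKK→USD→MXN: 0.396 × 0.148 × 19.3 = 1.13113
MXN→USD→DKK→MXN: 0.0522 × 6.82 × 2.57 = 0.91493
Maximum is MXN→DKK→USD→MXN at 1.1311; arbitrage exists.

1.1311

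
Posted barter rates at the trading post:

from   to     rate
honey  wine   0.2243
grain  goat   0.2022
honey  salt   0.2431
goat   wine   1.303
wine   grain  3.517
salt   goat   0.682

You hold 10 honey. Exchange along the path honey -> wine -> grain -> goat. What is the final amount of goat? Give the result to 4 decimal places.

1.5951

10 honey × 0.2243 = 2.243 wine
2.243 wine × 3.517 = 7.888631 grain
7.888631 grain × 0.2022 = 1.5950811882 goat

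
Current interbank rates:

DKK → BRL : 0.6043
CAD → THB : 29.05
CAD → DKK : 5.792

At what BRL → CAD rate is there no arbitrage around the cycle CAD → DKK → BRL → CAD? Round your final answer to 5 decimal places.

0.28571

Known legs of the cycle: 5.792 × 0.6043 = 3.5001056
For no arbitrage the full-cycle product must be 1, so the missing rate is 1 / 3.5001056 ≈ 0.2857057.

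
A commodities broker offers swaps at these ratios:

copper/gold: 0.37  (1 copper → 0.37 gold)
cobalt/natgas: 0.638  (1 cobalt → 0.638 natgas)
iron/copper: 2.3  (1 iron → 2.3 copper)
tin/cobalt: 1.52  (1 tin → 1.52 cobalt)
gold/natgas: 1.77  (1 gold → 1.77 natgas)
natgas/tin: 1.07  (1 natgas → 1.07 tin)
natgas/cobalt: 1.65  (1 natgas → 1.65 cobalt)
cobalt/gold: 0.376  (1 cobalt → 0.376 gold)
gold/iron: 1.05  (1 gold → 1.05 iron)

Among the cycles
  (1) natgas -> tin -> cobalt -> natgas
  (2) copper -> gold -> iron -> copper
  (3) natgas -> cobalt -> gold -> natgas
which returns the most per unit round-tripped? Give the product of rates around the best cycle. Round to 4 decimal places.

(1) 1.07 × 1.52 × 0.638 = 1.03764
(2) 0.37 × 1.05 × 2.3 = 0.89355
(3) 1.65 × 0.376 × 1.77 = 1.09811
Highest is cycle (3) at 1.0981 (>1, arbitrage).

1.0981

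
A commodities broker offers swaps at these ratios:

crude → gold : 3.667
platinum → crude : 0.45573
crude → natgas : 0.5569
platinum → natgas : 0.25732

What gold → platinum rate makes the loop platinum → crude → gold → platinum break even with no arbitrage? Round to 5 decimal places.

Known legs of the cycle: 0.45573 × 3.667 = 1.67116191
For no arbitrage the full-cycle product must be 1, so the missing rate is 1 / 1.67116191 ≈ 0.5983861.

0.59839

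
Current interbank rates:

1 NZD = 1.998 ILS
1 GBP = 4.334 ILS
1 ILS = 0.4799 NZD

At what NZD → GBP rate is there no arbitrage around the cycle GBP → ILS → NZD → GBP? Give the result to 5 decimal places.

0.48080

Known legs of the cycle: 4.334 × 0.4799 = 2.0798866
For no arbitrage the full-cycle product must be 1, so the missing rate is 1 / 2.0798866 ≈ 0.4807954.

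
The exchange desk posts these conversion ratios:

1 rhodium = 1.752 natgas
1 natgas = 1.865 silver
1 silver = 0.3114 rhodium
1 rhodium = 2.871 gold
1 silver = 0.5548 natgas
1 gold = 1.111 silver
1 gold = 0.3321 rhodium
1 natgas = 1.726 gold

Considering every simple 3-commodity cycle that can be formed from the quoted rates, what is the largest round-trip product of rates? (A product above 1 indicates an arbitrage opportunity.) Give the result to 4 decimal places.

gold→silver→natgas→gold: 1.111 × 0.5548 × 1.726 = 1.06388
rhodium→natgas→silver→rhodium: 1.752 × 1.865 × 0.3114 = 1.01749
gold→rhodium→natgas→gold: 0.3321 × 1.752 × 1.726 = 1.00425
gold→silver→rhodium→gold: 1.111 × 0.3114 × 2.871 = 0.99327
Maximum is gold→silver→natgas→gold at 1.0639; arbitrage exists.

1.0639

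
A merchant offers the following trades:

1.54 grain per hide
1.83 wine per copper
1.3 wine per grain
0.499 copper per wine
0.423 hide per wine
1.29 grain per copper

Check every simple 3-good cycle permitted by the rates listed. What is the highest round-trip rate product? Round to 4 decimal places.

grain→wine→hide→grain: 1.3 × 0.423 × 1.54 = 0.84685
grain→wine→copper→grain: 1.3 × 0.499 × 1.29 = 0.83682
Maximum is grain→wine→hide→grain at 0.8468; no arbitrage — every cycle loses value.

0.8468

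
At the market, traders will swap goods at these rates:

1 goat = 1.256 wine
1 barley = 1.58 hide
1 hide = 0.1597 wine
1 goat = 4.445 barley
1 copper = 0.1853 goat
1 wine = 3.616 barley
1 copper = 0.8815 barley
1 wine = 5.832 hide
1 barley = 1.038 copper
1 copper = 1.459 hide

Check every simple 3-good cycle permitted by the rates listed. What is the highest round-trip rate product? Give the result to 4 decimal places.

0.9124

wine→barley→hide→wine: 3.616 × 1.58 × 0.1597 = 0.91241
copper→goat→barley→copper: 0.1853 × 4.445 × 1.038 = 0.85496
Maximum is wine→barley→hide→wine at 0.9124; no arbitrage — every cycle loses value.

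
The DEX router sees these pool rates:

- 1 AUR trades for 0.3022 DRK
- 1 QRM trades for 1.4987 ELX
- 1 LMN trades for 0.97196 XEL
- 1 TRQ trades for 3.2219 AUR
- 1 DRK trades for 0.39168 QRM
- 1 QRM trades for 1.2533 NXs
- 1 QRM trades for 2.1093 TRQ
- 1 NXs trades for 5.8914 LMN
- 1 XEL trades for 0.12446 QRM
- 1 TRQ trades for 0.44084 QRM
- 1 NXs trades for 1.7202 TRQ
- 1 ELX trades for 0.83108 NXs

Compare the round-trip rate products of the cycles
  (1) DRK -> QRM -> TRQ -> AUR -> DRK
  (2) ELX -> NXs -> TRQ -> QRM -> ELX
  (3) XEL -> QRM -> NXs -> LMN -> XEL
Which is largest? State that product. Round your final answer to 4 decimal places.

0.9445

(1) 0.39168 × 2.1093 × 3.2219 × 0.3022 = 0.80441
(2) 0.83108 × 1.7202 × 0.44084 × 1.4987 = 0.94453
(3) 0.12446 × 1.2533 × 5.8914 × 0.97196 = 0.89321
Highest is cycle (2) at 0.9445 (≤1, no arbitrage).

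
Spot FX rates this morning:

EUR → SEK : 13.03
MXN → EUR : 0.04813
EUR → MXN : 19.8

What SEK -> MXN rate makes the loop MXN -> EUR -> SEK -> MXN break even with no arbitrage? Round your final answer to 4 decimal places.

1.5946

Known legs of the cycle: 0.04813 × 13.03 = 0.6271339
For no arbitrage the full-cycle product must be 1, so the missing rate is 1 / 0.6271339 ≈ 1.594556.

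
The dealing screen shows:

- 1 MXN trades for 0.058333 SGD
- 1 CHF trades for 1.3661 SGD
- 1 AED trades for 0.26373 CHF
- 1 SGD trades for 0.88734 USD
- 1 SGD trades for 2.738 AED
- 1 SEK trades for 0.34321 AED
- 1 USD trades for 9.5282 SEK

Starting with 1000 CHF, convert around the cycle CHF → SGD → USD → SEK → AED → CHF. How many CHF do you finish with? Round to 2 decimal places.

1045.45

1000 CHF × 1.3661 = 1366.1 SGD
1366.1 SGD × 0.88734 = 1212.195174 USD
1212.195174 USD × 9.5282 = 11550.0380569068 SEK
11550.0380569068 SEK × 0.34321 = 3964.088561510982828 AED
3964.088561510982828 AED × 0.26373 = 1045.44907632729150122844 CHF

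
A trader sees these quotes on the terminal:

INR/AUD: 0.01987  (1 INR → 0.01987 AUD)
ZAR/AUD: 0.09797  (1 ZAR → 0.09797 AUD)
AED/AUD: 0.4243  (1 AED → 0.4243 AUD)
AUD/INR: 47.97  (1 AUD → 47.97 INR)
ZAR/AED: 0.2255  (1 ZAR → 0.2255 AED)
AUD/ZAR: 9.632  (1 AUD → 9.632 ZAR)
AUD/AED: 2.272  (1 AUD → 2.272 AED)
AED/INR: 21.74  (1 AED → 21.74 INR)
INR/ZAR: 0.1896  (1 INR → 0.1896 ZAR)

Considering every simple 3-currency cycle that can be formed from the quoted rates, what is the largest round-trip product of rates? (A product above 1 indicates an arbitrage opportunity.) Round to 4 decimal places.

0.9814

AUD→AED→INR→AUD: 2.272 × 21.74 × 0.01987 = 0.98144
INR→ZAR→AED→INR: 0.1896 × 0.2255 × 21.74 = 0.92949
AUD→ZAR→AED→AUD: 9.632 × 0.2255 × 0.4243 = 0.92159
AUD→INR→ZAR→AUD: 47.97 × 0.1896 × 0.09797 = 0.89105
Maximum is AUD→AED→INR→AUD at 0.9814; no arbitrage — every cycle loses value.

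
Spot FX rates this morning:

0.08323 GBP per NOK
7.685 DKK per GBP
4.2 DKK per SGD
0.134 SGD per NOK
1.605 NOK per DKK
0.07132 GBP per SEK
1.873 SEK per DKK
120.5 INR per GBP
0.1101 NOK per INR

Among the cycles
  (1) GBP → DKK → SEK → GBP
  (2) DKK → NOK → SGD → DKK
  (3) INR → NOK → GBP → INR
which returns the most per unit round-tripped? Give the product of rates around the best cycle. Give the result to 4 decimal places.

(1) 7.685 × 1.873 × 0.07132 = 1.02658
(2) 1.605 × 0.134 × 4.2 = 0.90329
(3) 0.1101 × 0.08323 × 120.5 = 1.10422
Highest is cycle (3) at 1.1042 (>1, arbitrage).

1.1042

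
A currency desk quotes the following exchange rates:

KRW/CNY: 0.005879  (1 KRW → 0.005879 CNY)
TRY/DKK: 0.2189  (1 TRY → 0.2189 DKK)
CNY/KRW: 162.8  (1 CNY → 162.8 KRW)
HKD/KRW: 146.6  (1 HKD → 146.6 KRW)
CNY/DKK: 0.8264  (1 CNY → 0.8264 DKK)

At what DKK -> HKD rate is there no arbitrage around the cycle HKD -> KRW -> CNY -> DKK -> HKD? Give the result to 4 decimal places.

Known legs of the cycle: 146.6 × 0.005879 × 0.8264 = 0.71224226096
For no arbitrage the full-cycle product must be 1, so the missing rate is 1 / 0.71224226096 ≈ 1.404017.

1.4040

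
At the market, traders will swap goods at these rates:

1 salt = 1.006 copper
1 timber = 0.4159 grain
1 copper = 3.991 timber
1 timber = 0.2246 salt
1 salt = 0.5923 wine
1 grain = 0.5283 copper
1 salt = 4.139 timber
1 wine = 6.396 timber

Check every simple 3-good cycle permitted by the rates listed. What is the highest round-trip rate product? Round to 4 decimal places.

copper→timber→salt→copper: 3.991 × 0.2246 × 1.006 = 0.90176
copper→timber→grain→copper: 3.991 × 0.4159 × 0.5283 = 0.87690
timber→salt→wine→timber: 0.2246 × 0.5923 × 6.396 = 0.85086
Maximum is copper→timber→salt→copper at 0.9018; no arbitrage — every cycle loses value.

0.9018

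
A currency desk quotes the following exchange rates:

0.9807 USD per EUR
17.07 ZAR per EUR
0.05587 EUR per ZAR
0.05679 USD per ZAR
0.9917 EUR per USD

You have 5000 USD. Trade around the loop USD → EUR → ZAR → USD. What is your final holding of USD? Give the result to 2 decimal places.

4806.80

5000 USD × 0.9917 = 4958.5 EUR
4958.5 EUR × 17.07 = 84641.595 ZAR
84641.595 ZAR × 0.05679 = 4806.79618005 USD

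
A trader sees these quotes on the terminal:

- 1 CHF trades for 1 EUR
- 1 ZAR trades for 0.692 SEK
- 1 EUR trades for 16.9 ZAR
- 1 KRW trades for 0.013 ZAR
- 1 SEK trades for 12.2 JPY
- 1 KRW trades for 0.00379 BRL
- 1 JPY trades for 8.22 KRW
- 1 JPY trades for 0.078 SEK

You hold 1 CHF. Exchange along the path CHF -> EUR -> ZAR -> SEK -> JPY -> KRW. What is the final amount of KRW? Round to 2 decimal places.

1 CHF × 1 = 1 EUR
1 EUR × 16.9 = 16.9 ZAR
16.9 ZAR × 0.692 = 11.6948 SEK
11.6948 SEK × 12.2 = 142.67656 JPY
142.67656 JPY × 8.22 = 1172.8013232 KRW

1172.80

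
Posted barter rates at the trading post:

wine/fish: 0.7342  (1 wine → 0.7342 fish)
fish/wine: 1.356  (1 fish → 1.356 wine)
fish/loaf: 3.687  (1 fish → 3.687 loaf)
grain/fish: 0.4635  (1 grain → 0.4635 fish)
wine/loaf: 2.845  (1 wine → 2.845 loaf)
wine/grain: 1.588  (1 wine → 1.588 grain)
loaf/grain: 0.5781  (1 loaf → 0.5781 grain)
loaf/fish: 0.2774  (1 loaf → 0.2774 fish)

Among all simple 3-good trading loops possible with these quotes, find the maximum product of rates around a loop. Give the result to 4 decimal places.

fish→wine→loaf→fish: 1.356 × 2.845 × 0.2774 = 1.07016
fish→wine→grain→fish: 1.356 × 1.588 × 0.4635 = 0.99807
fish→loaf→grain→fish: 3.687 × 0.5781 × 0.4635 = 0.98793
Maximum is fish→wine→loaf→fish at 1.0702; arbitrage exists.

1.0702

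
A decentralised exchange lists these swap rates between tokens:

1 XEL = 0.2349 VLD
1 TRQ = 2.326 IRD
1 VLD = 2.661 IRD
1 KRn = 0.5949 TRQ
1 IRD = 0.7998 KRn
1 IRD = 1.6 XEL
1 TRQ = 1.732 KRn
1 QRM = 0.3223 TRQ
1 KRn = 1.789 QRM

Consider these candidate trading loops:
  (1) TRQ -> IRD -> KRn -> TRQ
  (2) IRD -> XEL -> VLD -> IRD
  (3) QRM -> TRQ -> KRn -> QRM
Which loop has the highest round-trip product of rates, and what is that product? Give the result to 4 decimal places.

(1) 2.326 × 0.7998 × 0.5949 = 1.10671
(2) 1.6 × 0.2349 × 2.661 = 1.00011
(3) 0.3223 × 1.732 × 1.789 = 0.99866
Highest is cycle (1) at 1.1067 (>1, arbitrage).

1.1067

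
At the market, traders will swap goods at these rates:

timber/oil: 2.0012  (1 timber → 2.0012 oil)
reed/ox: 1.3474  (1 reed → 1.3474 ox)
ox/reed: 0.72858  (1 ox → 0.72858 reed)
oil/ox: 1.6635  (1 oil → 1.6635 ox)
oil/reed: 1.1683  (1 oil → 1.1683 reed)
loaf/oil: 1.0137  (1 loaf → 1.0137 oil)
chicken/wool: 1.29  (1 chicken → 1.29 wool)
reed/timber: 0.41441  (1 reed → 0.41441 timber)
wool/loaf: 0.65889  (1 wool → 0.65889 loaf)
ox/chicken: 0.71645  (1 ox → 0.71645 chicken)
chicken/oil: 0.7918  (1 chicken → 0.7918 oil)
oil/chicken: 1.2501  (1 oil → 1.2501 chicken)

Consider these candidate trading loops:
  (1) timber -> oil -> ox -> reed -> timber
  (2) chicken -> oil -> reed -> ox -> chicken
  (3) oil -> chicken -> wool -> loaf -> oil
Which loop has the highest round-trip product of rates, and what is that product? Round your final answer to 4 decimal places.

1.0771

(1) 2.0012 × 1.6635 × 0.72858 × 0.41441 = 1.00513
(2) 0.7918 × 1.1683 × 1.3474 × 0.71645 = 0.89300
(3) 1.2501 × 1.29 × 0.65889 × 1.0137 = 1.07710
Highest is cycle (3) at 1.0771 (>1, arbitrage).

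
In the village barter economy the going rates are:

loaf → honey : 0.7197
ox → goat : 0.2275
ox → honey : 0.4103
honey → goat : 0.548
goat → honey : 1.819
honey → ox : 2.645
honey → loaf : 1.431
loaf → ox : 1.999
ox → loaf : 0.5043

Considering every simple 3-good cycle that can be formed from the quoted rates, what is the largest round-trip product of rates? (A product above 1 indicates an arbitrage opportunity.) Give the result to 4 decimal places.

1.1737

ox→honey→loaf→ox: 0.4103 × 1.431 × 1.999 = 1.17369
ox→goat→honey→ox: 0.2275 × 1.819 × 2.645 = 1.09456
ox→loaf→honey→ox: 0.5043 × 0.7197 × 2.645 = 0.95999
Maximum is ox→honey→loaf→ox at 1.1737; arbitrage exists.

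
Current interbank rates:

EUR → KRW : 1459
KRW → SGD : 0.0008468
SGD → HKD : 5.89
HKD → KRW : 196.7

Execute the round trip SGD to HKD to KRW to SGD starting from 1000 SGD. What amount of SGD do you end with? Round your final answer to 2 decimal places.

1000 SGD × 5.89 = 5890 HKD
5890 HKD × 196.7 = 1158563 KRW
1158563 KRW × 0.0008468 = 981.0711484 SGD

981.07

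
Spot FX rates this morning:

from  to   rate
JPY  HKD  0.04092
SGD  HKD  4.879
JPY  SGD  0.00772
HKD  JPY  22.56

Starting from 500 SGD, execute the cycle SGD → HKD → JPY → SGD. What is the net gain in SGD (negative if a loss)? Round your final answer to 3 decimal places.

-75.129

500 SGD × 4.879 = 2439.5 HKD
2439.5 HKD × 22.56 = 55035.12 JPY
55035.12 JPY × 0.00772 = 424.8711264 SGD
Net change: 424.8711264 − 500 = -75.1288736 SGD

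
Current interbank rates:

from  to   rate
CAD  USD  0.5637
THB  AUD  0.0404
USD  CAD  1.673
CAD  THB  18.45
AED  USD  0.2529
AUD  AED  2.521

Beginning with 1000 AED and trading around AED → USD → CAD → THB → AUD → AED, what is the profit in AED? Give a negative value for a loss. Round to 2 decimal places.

-204.95

1000 AED × 0.2529 = 252.9 USD
252.9 USD × 1.673 = 423.1017 CAD
423.1017 CAD × 18.45 = 7806.226365 THB
7806.226365 THB × 0.0404 = 315.371545146 AUD
315.371545146 AUD × 2.521 = 795.051665313066 AED
Net change: 795.051665313066 − 1000 = -204.948334686934 AED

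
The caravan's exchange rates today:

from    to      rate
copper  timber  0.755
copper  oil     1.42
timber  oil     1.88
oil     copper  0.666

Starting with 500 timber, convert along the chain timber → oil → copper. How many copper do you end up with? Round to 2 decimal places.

500 timber × 1.88 = 940 oil
940 oil × 0.666 = 626.04 copper

626.04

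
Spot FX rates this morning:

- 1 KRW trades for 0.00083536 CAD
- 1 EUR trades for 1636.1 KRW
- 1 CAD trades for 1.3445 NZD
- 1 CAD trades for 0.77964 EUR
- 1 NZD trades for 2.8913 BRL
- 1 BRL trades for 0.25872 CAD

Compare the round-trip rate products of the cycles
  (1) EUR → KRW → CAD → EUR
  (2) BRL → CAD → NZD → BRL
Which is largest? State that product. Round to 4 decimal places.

(1) 1636.1 × 0.00083536 × 0.77964 = 1.06556
(2) 0.25872 × 1.3445 × 2.8913 = 1.00574
Highest is cycle (1) at 1.0656 (>1, arbitrage).

1.0656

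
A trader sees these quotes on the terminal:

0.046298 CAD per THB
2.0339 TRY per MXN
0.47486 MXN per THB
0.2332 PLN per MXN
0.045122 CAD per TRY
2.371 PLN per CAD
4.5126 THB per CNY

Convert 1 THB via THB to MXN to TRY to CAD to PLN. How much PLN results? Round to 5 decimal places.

1 THB × 0.47486 = 0.47486 MXN
0.47486 MXN × 2.0339 = 0.965817754 TRY
0.965817754 TRY × 0.045122 = 0.043579628695988 CAD
0.043579628695988 CAD × 2.371 = 0.103327299638187548 PLN

0.10333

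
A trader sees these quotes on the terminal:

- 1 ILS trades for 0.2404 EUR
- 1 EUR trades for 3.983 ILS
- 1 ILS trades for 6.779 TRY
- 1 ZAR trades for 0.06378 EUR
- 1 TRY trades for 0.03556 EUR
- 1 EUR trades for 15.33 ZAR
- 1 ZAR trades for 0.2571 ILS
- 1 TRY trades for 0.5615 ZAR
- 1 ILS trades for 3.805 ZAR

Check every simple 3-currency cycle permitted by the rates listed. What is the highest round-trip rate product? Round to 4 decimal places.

0.9786

ZAR→ILS→TRY→ZAR: 0.2571 × 6.779 × 0.5615 = 0.97863
EUR→ILS→ZAR→EUR: 3.983 × 3.805 × 0.06378 = 0.96661
EUR→ILS→TRY→EUR: 3.983 × 6.779 × 0.03556 = 0.96015
EUR→ZAR→ILS→EUR: 15.33 × 0.2571 × 0.2404 = 0.94750
Maximum is ZAR→ILS→TRY→ZAR at 0.9786; no arbitrage — every cycle loses value.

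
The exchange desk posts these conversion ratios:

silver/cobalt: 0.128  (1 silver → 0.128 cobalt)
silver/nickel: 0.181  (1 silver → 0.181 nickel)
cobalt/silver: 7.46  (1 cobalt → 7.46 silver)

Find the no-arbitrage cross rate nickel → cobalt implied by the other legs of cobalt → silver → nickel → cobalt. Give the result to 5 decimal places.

Known legs of the cycle: 7.46 × 0.181 = 1.35026
For no arbitrage the full-cycle product must be 1, so the missing rate is 1 / 1.35026 ≈ 0.7405981.

0.74060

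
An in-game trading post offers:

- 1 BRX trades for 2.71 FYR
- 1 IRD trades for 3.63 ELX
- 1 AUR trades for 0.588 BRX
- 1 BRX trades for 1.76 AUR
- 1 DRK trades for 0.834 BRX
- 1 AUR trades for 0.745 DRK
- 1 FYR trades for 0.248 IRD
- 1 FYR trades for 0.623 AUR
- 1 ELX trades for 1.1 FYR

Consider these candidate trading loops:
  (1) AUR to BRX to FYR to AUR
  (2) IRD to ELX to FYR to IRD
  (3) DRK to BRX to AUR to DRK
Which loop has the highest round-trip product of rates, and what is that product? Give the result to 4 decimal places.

1.0935

(1) 0.588 × 2.71 × 0.623 = 0.99274
(2) 3.63 × 1.1 × 0.248 = 0.99026
(3) 0.834 × 1.76 × 0.745 = 1.09354
Highest is cycle (3) at 1.0935 (>1, arbitrage).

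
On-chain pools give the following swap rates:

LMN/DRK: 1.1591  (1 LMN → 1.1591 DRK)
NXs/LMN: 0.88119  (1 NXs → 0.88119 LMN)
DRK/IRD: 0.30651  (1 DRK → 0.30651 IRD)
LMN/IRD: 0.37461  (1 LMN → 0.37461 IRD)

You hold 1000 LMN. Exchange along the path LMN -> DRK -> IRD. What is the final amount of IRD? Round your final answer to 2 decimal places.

355.28

1000 LMN × 1.1591 = 1159.1 DRK
1159.1 DRK × 0.30651 = 355.275741 IRD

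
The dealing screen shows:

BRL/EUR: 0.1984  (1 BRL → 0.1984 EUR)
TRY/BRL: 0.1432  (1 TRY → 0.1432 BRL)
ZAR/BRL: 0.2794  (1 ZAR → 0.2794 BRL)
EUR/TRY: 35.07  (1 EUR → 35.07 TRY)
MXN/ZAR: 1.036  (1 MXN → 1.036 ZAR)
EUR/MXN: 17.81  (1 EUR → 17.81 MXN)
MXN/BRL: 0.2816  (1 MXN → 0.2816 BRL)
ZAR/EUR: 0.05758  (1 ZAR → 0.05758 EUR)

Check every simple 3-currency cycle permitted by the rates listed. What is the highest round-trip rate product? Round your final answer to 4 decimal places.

1.0624

MXN→ZAR→EUR→MXN: 1.036 × 0.05758 × 17.81 = 1.06242
EUR→TRY→BRL→EUR: 35.07 × 0.1432 × 0.1984 = 0.99637
MXN→BRL→EUR→MXN: 0.2816 × 0.1984 × 17.81 = 0.99503
Maximum is MXN→ZAR→EUR→MXN at 1.0624; arbitrage exists.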